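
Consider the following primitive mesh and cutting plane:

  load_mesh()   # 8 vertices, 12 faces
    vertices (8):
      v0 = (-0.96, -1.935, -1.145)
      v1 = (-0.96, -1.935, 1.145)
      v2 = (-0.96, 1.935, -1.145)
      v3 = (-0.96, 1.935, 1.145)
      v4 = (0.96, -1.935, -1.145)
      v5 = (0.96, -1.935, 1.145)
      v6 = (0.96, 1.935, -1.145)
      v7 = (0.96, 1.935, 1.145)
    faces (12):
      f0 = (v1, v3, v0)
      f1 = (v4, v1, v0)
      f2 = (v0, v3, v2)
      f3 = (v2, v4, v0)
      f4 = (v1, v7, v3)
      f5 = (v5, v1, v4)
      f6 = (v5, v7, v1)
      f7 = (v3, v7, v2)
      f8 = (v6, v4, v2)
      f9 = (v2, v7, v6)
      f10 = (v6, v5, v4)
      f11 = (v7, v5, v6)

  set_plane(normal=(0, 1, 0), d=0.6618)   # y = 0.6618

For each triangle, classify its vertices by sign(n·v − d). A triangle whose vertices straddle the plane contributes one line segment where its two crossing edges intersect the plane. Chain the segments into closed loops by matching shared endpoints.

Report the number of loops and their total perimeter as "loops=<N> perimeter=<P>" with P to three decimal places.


Straddling triangles (8 of 12):
  (v1,v3,v0) [-+-] → (-0.96, 0.6618, 1.145)–(-0.96, 0.6618, 0.391608)  len=0.7534
  (v0,v3,v2) [-++] → (-0.96, 0.6618, 0.391608)–(-0.96, 0.6618, -1.145)  len=1.5366
  (v2,v4,v0) [+--] → (-0.328335, 0.6618, -1.145)–(-0.96, 0.6618, -1.145)  len=0.6317
  (v1,v7,v3) [-++] → (0.328335, 0.6618, 1.145)–(-0.96, 0.6618, 1.145)  len=1.2883
  (v5,v7,v1) [-+-] → (0.96, 0.6618, 1.145)–(0.328335, 0.6618, 1.145)  len=0.6317
  (v6,v4,v2) [+-+] → (0.96, 0.6618, -1.145)–(-0.328335, 0.6618, -1.145)  len=1.2883
  (v6,v5,v4) [+--] → (0.96, 0.6618, -0.391608)–(0.96, 0.6618, -1.145)  len=0.7534
  (v7,v5,v6) [+-+] → (0.96, 0.6618, 1.145)–(0.96, 0.6618, -0.391608)  len=1.5366

Chained into 1 loop(s):
  loop 1: 8 segments, perimeter = 8.4200
Total perimeter = 8.420

loops=1 perimeter=8.420


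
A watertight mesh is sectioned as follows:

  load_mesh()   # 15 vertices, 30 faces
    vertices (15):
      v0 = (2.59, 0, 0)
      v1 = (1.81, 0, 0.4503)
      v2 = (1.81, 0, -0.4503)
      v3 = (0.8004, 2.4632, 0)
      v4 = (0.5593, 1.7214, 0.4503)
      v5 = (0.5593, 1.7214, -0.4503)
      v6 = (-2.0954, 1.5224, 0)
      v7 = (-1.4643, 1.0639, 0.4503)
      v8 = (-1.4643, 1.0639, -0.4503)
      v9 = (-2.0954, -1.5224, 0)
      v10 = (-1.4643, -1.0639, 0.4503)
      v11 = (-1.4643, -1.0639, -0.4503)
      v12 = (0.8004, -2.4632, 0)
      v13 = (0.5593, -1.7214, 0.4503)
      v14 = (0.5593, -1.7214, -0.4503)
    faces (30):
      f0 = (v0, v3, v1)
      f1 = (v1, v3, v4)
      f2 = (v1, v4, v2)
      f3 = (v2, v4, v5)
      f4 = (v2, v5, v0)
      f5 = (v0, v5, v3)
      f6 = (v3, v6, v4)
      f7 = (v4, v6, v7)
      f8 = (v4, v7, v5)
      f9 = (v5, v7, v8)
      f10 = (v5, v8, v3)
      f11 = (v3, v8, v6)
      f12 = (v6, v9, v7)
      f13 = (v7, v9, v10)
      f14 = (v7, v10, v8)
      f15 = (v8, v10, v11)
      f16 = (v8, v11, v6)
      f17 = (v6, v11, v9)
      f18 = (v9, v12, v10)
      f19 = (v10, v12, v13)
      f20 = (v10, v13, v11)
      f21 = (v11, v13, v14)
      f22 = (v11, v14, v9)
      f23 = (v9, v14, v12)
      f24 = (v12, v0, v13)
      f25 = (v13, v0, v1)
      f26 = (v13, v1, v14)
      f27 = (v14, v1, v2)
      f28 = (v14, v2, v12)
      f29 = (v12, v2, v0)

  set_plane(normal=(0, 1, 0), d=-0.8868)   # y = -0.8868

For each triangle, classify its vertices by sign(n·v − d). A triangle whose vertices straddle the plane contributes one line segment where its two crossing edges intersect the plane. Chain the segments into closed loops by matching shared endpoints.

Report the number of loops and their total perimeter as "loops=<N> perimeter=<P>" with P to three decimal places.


Straddling triangles (12 of 30):
  (v6,v9,v7) [+-+] → (-2.0954, -0.8868, 0)–(-1.9403, -0.8868, 0.110664)  len=0.1905
  (v7,v9,v10) [+--] → (-1.9403, -0.8868, 0.110664)–(-1.4643, -0.8868, 0.4503)  len=0.5847
  (v7,v10,v8) [+-+] → (-1.4643, -0.8868, 0.4503)–(-1.4643, -0.8868, 0.375342)  len=0.0750
  (v8,v10,v11) [+--] → (-1.4643, -0.8868, 0.375342)–(-1.4643, -0.8868, -0.4503)  len=0.8256
  (v8,v11,v6) [+-+] → (-1.4643, -0.8868, -0.4503)–(-1.50752, -0.8868, -0.419465)  len=0.0531
  (v6,v11,v9) [+--] → (-1.50752, -0.8868, -0.419465)–(-2.0954, -0.8868, 0)  len=0.7222
  (v12,v0,v13) [-+-] → (1.94571, -0.8868, 0)–(1.54386, -0.8868, 0.231977)  len=0.4640
  (v13,v0,v1) [-++] → (1.54386, -0.8868, 0.231977)–(1.16569, -0.8868, 0.4503)  len=0.4367
  (v13,v1,v14) [-+-] → (1.16569, -0.8868, 0.4503)–(1.16569, -0.8868, -0.013655)  len=0.4640
  (v14,v1,v2) [-++] → (1.16569, -0.8868, -0.013655)–(1.16569, -0.8868, -0.4503)  len=0.4366
  (v14,v2,v12) [-+-] → (1.16569, -0.8868, -0.4503)–(1.44652, -0.8868, -0.288183)  len=0.3243
  (v12,v2,v0) [-++] → (1.44652, -0.8868, -0.288183)–(1.94571, -0.8868, 0)  len=0.5764

Chained into 2 loop(s):
  loop 1: 6 segments, perimeter = 2.4512
  loop 2: 6 segments, perimeter = 2.7019
Total perimeter = 5.153

loops=2 perimeter=5.153


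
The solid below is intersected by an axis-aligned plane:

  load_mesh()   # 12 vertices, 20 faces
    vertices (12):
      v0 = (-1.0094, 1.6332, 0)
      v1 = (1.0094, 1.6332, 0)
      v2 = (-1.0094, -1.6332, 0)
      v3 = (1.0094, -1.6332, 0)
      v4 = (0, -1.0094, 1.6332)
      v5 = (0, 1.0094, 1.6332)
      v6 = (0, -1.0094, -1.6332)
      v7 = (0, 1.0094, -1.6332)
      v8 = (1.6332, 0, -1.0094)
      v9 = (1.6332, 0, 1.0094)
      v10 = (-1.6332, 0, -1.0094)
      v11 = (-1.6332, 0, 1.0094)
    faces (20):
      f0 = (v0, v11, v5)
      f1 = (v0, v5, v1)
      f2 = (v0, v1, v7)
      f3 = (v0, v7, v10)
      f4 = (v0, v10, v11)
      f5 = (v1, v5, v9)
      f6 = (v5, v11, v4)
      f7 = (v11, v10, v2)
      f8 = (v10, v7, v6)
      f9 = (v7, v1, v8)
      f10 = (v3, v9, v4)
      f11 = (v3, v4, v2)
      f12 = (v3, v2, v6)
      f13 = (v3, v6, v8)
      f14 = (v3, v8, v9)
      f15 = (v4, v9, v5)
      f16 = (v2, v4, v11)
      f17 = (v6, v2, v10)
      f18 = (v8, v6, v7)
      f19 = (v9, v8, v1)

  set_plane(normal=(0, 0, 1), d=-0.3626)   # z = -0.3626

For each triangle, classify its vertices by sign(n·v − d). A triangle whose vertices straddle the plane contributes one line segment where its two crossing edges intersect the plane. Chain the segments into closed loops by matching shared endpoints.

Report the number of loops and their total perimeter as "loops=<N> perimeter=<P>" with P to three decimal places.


loops=1 perimeter=10.158

Straddling triangles (10 of 20):
  (v0,v1,v7) [++-] → (0.785295, 1.49471, -0.3626)–(-0.785295, 1.49471, -0.3626)  len=1.5706
  (v0,v7,v10) [+--] → (-0.785295, 1.49471, -0.3626)–(-1.23348, 1.04652, -0.3626)  len=0.6338
  (v0,v10,v11) [+-+] → (-1.23348, 1.04652, -0.3626)–(-1.6332, 0, -0.3626)  len=1.1203
  (v11,v10,v2) [+-+] → (-1.6332, 0, -0.3626)–(-1.23348, -1.04652, -0.3626)  len=1.1203
  (v7,v1,v8) [-+-] → (0.785295, 1.49471, -0.3626)–(1.23348, 1.04652, -0.3626)  len=0.6338
  (v3,v2,v6) [++-] → (-0.785295, -1.49471, -0.3626)–(0.785295, -1.49471, -0.3626)  len=1.5706
  (v3,v6,v8) [+--] → (0.785295, -1.49471, -0.3626)–(1.23348, -1.04652, -0.3626)  len=0.6338
  (v3,v8,v9) [+-+] → (1.23348, -1.04652, -0.3626)–(1.6332, 0, -0.3626)  len=1.1203
  (v6,v2,v10) [-+-] → (-0.785295, -1.49471, -0.3626)–(-1.23348, -1.04652, -0.3626)  len=0.6338
  (v9,v8,v1) [+-+] → (1.6332, 0, -0.3626)–(1.23348, 1.04652, -0.3626)  len=1.1203

Chained into 1 loop(s):
  loop 1: 10 segments, perimeter = 10.1575
Total perimeter = 10.158


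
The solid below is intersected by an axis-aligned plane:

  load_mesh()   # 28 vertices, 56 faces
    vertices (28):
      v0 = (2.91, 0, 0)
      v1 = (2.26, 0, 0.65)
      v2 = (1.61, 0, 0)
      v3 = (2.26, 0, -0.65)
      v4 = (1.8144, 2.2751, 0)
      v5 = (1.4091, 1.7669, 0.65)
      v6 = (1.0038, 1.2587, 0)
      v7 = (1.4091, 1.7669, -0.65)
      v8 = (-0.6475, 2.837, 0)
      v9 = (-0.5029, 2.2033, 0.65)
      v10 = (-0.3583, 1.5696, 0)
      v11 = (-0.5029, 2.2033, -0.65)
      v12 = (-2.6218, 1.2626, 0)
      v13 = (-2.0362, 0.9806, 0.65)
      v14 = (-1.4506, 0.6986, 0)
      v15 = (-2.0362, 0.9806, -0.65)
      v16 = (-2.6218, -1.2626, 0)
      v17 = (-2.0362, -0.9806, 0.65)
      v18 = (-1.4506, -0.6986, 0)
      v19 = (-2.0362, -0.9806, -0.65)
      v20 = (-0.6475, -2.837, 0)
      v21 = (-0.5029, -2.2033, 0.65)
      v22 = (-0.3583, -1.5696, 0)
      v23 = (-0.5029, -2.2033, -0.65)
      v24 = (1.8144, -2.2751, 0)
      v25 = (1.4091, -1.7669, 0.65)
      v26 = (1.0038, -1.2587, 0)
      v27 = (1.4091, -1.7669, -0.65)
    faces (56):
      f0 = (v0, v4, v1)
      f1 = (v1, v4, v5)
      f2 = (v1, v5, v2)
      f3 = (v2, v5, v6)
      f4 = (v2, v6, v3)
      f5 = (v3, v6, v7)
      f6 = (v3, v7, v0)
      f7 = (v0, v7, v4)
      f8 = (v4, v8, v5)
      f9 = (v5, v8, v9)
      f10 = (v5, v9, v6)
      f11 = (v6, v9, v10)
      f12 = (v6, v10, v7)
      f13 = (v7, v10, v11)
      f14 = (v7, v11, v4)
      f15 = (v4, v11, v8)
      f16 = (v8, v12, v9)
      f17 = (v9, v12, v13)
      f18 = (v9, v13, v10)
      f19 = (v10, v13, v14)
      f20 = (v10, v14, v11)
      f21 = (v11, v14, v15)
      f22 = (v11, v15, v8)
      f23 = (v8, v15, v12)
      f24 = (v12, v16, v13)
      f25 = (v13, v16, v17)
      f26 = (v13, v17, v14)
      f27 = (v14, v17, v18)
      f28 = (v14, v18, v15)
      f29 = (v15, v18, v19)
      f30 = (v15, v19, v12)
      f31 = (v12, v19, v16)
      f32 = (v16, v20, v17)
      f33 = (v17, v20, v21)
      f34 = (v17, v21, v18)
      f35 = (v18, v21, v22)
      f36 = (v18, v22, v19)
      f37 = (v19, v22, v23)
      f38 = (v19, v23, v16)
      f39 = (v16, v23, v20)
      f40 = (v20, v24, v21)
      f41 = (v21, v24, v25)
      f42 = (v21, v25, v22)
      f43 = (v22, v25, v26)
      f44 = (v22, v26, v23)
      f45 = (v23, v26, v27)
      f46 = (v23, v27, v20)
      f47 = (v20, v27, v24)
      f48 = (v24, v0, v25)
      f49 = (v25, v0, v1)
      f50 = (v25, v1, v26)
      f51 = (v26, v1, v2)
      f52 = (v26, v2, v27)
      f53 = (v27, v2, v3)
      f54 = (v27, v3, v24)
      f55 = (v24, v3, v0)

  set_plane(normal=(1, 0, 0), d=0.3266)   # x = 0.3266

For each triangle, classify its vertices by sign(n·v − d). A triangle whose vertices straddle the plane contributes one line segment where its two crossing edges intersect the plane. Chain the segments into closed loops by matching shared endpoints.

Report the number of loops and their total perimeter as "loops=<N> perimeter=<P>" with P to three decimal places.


loops=2 perimeter=7.081

Straddling triangles (16 of 56):
  (v4,v8,v5) [+-+] → (0.3266, 2.61467, 0)–(0.3266, 2.33015, 0.30787)  len=0.4192
  (v5,v8,v9) [+--] → (0.3266, 2.33015, 0.30787)–(0.3266, 2.01397, 0.65)  len=0.4659
  (v5,v9,v6) [+-+] → (0.3266, 2.01397, 0.65)–(0.3266, 1.68326, 0.292148)  len=0.4873
  (v6,v9,v10) [+--] → (0.3266, 1.68326, 0.292148)–(0.3266, 1.41327, 0)  len=0.3978
  (v6,v10,v7) [+-+] → (0.3266, 1.41327, 0)–(0.3266, 1.64606, -0.251887)  len=0.3430
  (v7,v10,v11) [+--] → (0.3266, 1.64606, -0.251887)–(0.3266, 2.01397, -0.65)  len=0.5421
  (v7,v11,v4) [+-+] → (0.3266, 2.01397, -0.65)–(0.3266, 2.229, -0.417326)  len=0.3168
  (v4,v11,v8) [+--] → (0.3266, 2.229, -0.417326)–(0.3266, 2.61467, 0)  len=0.5682
  (v20,v24,v21) [-+-] → (0.3266, -2.61467, 0)–(0.3266, -2.229, 0.417326)  len=0.5682
  (v21,v24,v25) [-++] → (0.3266, -2.229, 0.417326)–(0.3266, -2.01397, 0.65)  len=0.3168
  (v21,v25,v22) [-+-] → (0.3266, -2.01397, 0.65)–(0.3266, -1.64606, 0.251887)  len=0.5421
  (v22,v25,v26) [-++] → (0.3266, -1.64606, 0.251887)–(0.3266, -1.41327, 0)  len=0.3430
  (v22,v26,v23) [-+-] → (0.3266, -1.41327, 0)–(0.3266, -1.68326, -0.292148)  len=0.3978
  (v23,v26,v27) [-++] → (0.3266, -1.68326, -0.292148)–(0.3266, -2.01397, -0.65)  len=0.4873
  (v23,v27,v20) [-+-] → (0.3266, -2.01397, -0.65)–(0.3266, -2.33015, -0.30787)  len=0.4659
  (v20,v27,v24) [-++] → (0.3266, -2.33015, -0.30787)–(0.3266, -2.61467, 0)  len=0.4192

Chained into 2 loop(s):
  loop 1: 8 segments, perimeter = 3.5403
  loop 2: 8 segments, perimeter = 3.5403
Total perimeter = 7.081


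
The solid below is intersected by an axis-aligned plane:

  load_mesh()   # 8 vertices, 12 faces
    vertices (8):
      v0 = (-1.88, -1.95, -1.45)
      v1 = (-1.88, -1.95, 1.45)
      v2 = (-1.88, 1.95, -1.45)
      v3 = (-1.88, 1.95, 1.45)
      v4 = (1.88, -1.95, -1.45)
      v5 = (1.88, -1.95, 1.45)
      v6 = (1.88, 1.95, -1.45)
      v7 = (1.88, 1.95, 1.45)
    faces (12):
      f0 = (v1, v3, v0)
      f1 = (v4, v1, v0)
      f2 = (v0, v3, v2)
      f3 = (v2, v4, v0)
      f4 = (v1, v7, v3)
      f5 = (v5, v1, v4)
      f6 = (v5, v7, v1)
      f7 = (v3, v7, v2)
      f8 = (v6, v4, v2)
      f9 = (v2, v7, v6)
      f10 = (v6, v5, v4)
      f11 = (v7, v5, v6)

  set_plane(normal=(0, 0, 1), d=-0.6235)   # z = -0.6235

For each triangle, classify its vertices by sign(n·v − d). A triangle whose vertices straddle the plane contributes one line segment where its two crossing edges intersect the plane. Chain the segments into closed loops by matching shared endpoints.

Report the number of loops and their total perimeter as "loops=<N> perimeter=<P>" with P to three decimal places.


loops=1 perimeter=15.320

Straddling triangles (8 of 12):
  (v1,v3,v0) [++-] → (-1.88, -0.8385, -0.6235)–(-1.88, -1.95, -0.6235)  len=1.1115
  (v4,v1,v0) [-+-] → (0.8084, -1.95, -0.6235)–(-1.88, -1.95, -0.6235)  len=2.6884
  (v0,v3,v2) [-+-] → (-1.88, -0.8385, -0.6235)–(-1.88, 1.95, -0.6235)  len=2.7885
  (v5,v1,v4) [++-] → (0.8084, -1.95, -0.6235)–(1.88, -1.95, -0.6235)  len=1.0716
  (v3,v7,v2) [++-] → (-0.8084, 1.95, -0.6235)–(-1.88, 1.95, -0.6235)  len=1.0716
  (v2,v7,v6) [-+-] → (-0.8084, 1.95, -0.6235)–(1.88, 1.95, -0.6235)  len=2.6884
  (v6,v5,v4) [-+-] → (1.88, 0.8385, -0.6235)–(1.88, -1.95, -0.6235)  len=2.7885
  (v7,v5,v6) [++-] → (1.88, 0.8385, -0.6235)–(1.88, 1.95, -0.6235)  len=1.1115

Chained into 1 loop(s):
  loop 1: 8 segments, perimeter = 15.3200
Total perimeter = 15.320


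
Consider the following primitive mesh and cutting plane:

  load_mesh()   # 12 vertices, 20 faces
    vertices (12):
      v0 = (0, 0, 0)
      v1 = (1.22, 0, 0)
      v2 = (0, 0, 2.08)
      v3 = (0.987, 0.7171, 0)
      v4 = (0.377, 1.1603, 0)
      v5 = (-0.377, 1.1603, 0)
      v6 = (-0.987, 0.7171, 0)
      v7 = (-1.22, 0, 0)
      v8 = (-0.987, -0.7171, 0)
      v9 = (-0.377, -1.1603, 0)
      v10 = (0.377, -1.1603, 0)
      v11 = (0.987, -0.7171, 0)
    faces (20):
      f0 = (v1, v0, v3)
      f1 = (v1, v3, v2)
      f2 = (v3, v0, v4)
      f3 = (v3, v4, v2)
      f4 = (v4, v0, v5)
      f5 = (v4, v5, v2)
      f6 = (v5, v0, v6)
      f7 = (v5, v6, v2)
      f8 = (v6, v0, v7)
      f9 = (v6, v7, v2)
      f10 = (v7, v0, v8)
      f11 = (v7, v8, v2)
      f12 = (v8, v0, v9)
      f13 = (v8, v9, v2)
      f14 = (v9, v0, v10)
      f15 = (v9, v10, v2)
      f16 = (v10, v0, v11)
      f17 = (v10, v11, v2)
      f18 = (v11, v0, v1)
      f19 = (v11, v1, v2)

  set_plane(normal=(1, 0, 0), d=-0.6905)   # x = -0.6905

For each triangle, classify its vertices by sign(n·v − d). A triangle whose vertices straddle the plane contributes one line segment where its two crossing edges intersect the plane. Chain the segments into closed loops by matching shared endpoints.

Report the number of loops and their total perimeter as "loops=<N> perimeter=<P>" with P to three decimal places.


Straddling triangles (8 of 20):
  (v5,v0,v6) [++-] → (-0.6905, 0.501679, 0)–(-0.6905, 0.932524, 0)  len=0.4308
  (v5,v6,v2) [+-+] → (-0.6905, 0.932524, 0)–(-0.6905, 0.501679, 0.624843)  len=0.7590
  (v6,v0,v7) [-+-] → (-0.6905, 0.501679, 0)–(-0.6905, 0, 0)  len=0.5017
  (v6,v7,v2) [--+] → (-0.6905, 0, 0.902754)–(-0.6905, 0.501679, 0.624843)  len=0.5735
  (v7,v0,v8) [-+-] → (-0.6905, 0, 0)–(-0.6905, -0.501679, 0)  len=0.5017
  (v7,v8,v2) [--+] → (-0.6905, -0.501679, 0.624843)–(-0.6905, 0, 0.902754)  len=0.5735
  (v8,v0,v9) [-++] → (-0.6905, -0.501679, 0)–(-0.6905, -0.932524, 0)  len=0.4308
  (v8,v9,v2) [-++] → (-0.6905, -0.932524, 0)–(-0.6905, -0.501679, 0.624843)  len=0.7590

Chained into 1 loop(s):
  loop 1: 8 segments, perimeter = 4.5300
Total perimeter = 4.530

loops=1 perimeter=4.530


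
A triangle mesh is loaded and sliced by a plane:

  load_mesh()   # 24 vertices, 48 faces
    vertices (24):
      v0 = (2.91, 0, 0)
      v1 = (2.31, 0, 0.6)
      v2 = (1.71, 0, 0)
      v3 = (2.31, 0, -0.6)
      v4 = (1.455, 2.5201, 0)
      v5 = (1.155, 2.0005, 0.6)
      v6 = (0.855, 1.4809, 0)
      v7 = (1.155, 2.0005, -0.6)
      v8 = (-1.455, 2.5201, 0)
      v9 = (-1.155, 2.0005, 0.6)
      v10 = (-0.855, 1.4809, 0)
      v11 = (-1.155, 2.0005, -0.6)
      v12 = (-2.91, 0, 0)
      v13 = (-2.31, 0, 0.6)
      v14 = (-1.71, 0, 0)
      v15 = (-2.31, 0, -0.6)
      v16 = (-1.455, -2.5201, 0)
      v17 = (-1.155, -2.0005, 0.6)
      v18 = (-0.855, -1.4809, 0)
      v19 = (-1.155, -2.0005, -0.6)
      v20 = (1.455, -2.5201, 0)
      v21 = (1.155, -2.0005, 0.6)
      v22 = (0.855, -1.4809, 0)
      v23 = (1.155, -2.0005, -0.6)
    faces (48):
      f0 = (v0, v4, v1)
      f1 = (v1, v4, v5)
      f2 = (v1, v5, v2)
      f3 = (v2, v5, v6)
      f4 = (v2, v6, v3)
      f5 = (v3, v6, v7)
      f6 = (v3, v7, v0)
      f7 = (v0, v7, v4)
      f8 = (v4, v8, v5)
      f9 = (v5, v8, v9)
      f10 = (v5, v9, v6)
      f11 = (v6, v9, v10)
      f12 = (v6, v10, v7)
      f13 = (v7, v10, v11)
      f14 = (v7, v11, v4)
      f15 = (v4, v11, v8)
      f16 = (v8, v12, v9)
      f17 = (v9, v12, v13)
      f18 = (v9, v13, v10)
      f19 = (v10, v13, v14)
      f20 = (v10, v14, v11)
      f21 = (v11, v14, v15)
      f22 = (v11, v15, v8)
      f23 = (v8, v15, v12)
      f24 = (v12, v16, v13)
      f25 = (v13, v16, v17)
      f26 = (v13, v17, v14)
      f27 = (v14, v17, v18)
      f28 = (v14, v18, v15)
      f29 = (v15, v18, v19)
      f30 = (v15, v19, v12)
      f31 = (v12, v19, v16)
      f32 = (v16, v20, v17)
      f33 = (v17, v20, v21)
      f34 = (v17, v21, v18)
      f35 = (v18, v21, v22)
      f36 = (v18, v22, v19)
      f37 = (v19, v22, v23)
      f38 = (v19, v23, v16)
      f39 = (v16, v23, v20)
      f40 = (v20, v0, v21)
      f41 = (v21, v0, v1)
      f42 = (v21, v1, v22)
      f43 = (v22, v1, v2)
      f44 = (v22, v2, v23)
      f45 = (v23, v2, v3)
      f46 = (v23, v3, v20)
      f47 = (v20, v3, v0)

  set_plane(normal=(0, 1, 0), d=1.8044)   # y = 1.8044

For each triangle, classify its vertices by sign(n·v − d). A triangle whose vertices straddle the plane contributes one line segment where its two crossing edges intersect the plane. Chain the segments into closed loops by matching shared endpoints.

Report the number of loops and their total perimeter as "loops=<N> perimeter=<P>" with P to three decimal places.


loops=1 perimeter=8.842

Straddling triangles (18 of 48):
  (v0,v4,v1) [-+-] → (1.86822, 1.8044, 0)–(1.69782, 1.8044, 0.170398)  len=0.2410
  (v1,v4,v5) [-++] → (1.69782, 1.8044, 0.170398)–(1.26822, 1.8044, 0.6)  len=0.6075
  (v1,v5,v2) [-+-] → (1.26822, 1.8044, 0.6)–(1.2094, 1.8044, 0.541185)  len=0.0832
  (v2,v5,v6) [-+-] → (1.2094, 1.8044, 0.541185)–(1.04178, 1.8044, 0.373557)  len=0.2371
  (v3,v6,v7) [--+] → (1.04178, 1.8044, -0.373557)–(1.26822, 1.8044, -0.6)  len=0.3202
  (v3,v7,v0) [-+-] → (1.26822, 1.8044, -0.6)–(1.32703, 1.8044, -0.541185)  len=0.0832
  (v0,v7,v4) [-++] → (1.32703, 1.8044, -0.541185)–(1.86822, 1.8044, 0)  len=0.7653
  (v5,v9,v6) [++-] → (-0.396415, 1.8044, 0.373557)–(1.04178, 1.8044, 0.373557)  len=1.4382
  (v6,v9,v10) [-+-] → (-0.396415, 1.8044, 0.373557)–(-1.04178, 1.8044, 0.373557)  len=0.6454
  (v6,v10,v7) [--+] → (0.396415, 1.8044, -0.373557)–(1.04178, 1.8044, -0.373557)  len=0.6454
  (v7,v10,v11) [+-+] → (0.396415, 1.8044, -0.373557)–(-1.04178, 1.8044, -0.373557)  len=1.4382
  (v8,v12,v9) [+-+] → (-1.86822, 1.8044, 0)–(-1.32703, 1.8044, 0.541185)  len=0.7653
  (v9,v12,v13) [+--] → (-1.32703, 1.8044, 0.541185)–(-1.26822, 1.8044, 0.6)  len=0.0832
  (v9,v13,v10) [+--] → (-1.26822, 1.8044, 0.6)–(-1.04178, 1.8044, 0.373557)  len=0.3202
  (v10,v14,v11) [--+] → (-1.2094, 1.8044, -0.541185)–(-1.04178, 1.8044, -0.373557)  len=0.2371
  (v11,v14,v15) [+--] → (-1.2094, 1.8044, -0.541185)–(-1.26822, 1.8044, -0.6)  len=0.0832
  (v11,v15,v8) [+-+] → (-1.26822, 1.8044, -0.6)–(-1.69782, 1.8044, -0.170398)  len=0.6075
  (v8,v15,v12) [+--] → (-1.69782, 1.8044, -0.170398)–(-1.86822, 1.8044, 0)  len=0.2410

Chained into 1 loop(s):
  loop 1: 18 segments, perimeter = 8.8422
Total perimeter = 8.842


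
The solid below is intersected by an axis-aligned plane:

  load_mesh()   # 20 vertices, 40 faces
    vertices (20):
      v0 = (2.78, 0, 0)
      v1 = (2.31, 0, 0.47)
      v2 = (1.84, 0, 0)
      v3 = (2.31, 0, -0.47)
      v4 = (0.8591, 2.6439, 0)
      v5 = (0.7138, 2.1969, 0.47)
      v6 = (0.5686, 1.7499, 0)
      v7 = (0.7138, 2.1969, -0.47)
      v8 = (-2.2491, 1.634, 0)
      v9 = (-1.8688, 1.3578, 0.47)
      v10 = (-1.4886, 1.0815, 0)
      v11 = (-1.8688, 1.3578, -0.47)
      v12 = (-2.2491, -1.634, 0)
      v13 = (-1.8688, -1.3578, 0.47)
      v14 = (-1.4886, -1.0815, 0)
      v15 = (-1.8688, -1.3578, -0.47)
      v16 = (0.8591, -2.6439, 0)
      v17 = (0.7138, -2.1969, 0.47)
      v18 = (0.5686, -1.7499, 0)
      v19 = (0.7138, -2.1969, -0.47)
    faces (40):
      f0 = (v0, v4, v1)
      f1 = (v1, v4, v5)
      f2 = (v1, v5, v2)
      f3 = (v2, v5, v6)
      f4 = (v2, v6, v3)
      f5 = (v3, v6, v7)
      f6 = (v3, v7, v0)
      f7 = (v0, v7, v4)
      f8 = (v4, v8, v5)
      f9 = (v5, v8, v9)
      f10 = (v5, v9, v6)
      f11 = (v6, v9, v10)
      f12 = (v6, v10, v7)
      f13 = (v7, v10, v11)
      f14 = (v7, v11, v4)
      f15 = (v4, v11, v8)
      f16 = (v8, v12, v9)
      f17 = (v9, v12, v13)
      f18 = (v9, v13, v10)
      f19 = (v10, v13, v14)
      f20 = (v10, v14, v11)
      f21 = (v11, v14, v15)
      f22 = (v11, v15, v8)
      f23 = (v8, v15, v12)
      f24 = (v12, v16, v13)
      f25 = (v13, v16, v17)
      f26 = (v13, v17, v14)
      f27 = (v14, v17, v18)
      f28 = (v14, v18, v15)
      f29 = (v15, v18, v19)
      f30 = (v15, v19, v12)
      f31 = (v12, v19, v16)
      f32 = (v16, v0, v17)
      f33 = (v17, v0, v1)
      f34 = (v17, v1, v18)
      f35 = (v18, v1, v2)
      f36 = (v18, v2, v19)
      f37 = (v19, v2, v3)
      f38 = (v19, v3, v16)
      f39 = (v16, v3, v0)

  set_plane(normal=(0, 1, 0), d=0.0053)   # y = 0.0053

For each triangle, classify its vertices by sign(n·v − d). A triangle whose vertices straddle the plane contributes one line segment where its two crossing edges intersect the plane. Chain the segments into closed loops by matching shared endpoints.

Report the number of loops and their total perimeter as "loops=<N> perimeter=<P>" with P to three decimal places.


loops=2 perimeter=5.077

Straddling triangles (16 of 40):
  (v0,v4,v1) [-+-] → (2.77615, 0.0053, 0)–(2.30709, 0.0053, 0.469058)  len=0.6633
  (v1,v4,v5) [-++] → (2.30709, 0.0053, 0.469058)–(2.30615, 0.0053, 0.47)  len=0.0013
  (v1,v5,v2) [-+-] → (2.30615, 0.0053, 0.47)–(1.83728, 0.0053, 0.00113387)  len=0.6631
  (v2,v5,v6) [-++] → (1.83728, 0.0053, 0.00113387)–(1.83615, 0.0053, 0)  len=0.0016
  (v2,v6,v3) [-+-] → (1.83615, 0.0053, 0)–(2.30473, 0.0053, -0.468576)  len=0.6627
  (v3,v6,v7) [-++] → (2.30473, 0.0053, -0.468576)–(2.30615, 0.0053, -0.47)  len=0.0020
  (v3,v7,v0) [-+-] → (2.30615, 0.0053, -0.47)–(2.77502, 0.0053, -0.00113387)  len=0.6631
  (v0,v7,v4) [-++] → (2.77502, 0.0053, -0.00113387)–(2.77615, 0.0053, 0)  len=0.0016
  (v8,v12,v9) [+-+] → (-2.2491, 0.0053, 0)–(-2.04072, 0.0053, 0.257528)  len=0.3313
  (v9,v12,v13) [+--] → (-2.04072, 0.0053, 0.257528)–(-1.8688, 0.0053, 0.47)  len=0.2733
  (v9,v13,v10) [+-+] → (-1.8688, 0.0053, 0.47)–(-1.65634, 0.0053, 0.20736)  len=0.3378
  (v10,v13,v14) [+--] → (-1.65634, 0.0053, 0.20736)–(-1.4886, 0.0053, 0)  len=0.2667
  (v10,v14,v11) [+-+] → (-1.4886, 0.0053, 0)–(-1.65799, 0.0053, -0.209403)  len=0.2693
  (v11,v14,v15) [+--] → (-1.65799, 0.0053, -0.209403)–(-1.8688, 0.0053, -0.47)  len=0.3352
  (v11,v15,v8) [+-+] → (-1.8688, 0.0053, -0.47)–(-2.04207, 0.0053, -0.255862)  len=0.2755
  (v8,v15,v12) [+--] → (-2.04207, 0.0053, -0.255862)–(-2.2491, 0.0053, 0)  len=0.3291

Chained into 2 loop(s):
  loop 1: 8 segments, perimeter = 2.6587
  loop 2: 8 segments, perimeter = 2.4182
Total perimeter = 5.077


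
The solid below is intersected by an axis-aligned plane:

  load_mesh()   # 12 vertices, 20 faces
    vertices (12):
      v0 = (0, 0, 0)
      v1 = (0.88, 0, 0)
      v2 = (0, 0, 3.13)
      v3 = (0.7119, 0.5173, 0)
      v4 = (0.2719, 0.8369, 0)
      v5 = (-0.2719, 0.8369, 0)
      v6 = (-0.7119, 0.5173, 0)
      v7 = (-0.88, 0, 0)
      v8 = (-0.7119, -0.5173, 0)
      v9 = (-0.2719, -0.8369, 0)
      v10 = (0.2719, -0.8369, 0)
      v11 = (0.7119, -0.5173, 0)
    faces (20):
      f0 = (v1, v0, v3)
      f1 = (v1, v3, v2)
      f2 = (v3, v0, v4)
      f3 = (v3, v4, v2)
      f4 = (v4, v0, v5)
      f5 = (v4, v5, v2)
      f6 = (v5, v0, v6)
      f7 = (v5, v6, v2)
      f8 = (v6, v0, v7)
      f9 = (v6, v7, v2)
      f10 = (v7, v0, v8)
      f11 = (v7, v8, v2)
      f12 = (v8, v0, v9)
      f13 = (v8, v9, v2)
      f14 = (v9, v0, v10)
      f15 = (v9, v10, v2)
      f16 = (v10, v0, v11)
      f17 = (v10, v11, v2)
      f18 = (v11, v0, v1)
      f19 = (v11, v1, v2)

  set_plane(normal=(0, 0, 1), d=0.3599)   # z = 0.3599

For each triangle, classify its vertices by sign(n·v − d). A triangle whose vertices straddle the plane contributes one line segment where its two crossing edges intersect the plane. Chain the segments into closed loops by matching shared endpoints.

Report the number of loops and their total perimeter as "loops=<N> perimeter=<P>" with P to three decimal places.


loops=1 perimeter=4.813

Straddling triangles (10 of 20):
  (v1,v3,v2) [--+] → (0.630043, 0.457819, 0.3599)–(0.778814, 0, 0.3599)  len=0.4814
  (v3,v4,v2) [--+] → (0.240636, 0.74067, 0.3599)–(0.630043, 0.457819, 0.3599)  len=0.4813
  (v4,v5,v2) [--+] → (-0.240636, 0.74067, 0.3599)–(0.240636, 0.74067, 0.3599)  len=0.4813
  (v5,v6,v2) [--+] → (-0.630043, 0.457819, 0.3599)–(-0.240636, 0.74067, 0.3599)  len=0.4813
  (v6,v7,v2) [--+] → (-0.778814, 0, 0.3599)–(-0.630043, 0.457819, 0.3599)  len=0.4814
  (v7,v8,v2) [--+] → (-0.630043, -0.457819, 0.3599)–(-0.778814, 0, 0.3599)  len=0.4814
  (v8,v9,v2) [--+] → (-0.240636, -0.74067, 0.3599)–(-0.630043, -0.457819, 0.3599)  len=0.4813
  (v9,v10,v2) [--+] → (0.240636, -0.74067, 0.3599)–(-0.240636, -0.74067, 0.3599)  len=0.4813
  (v10,v11,v2) [--+] → (0.630043, -0.457819, 0.3599)–(0.240636, -0.74067, 0.3599)  len=0.4813
  (v11,v1,v2) [--+] → (0.778814, 0, 0.3599)–(0.630043, -0.457819, 0.3599)  len=0.4814

Chained into 1 loop(s):
  loop 1: 10 segments, perimeter = 4.8133
Total perimeter = 4.813


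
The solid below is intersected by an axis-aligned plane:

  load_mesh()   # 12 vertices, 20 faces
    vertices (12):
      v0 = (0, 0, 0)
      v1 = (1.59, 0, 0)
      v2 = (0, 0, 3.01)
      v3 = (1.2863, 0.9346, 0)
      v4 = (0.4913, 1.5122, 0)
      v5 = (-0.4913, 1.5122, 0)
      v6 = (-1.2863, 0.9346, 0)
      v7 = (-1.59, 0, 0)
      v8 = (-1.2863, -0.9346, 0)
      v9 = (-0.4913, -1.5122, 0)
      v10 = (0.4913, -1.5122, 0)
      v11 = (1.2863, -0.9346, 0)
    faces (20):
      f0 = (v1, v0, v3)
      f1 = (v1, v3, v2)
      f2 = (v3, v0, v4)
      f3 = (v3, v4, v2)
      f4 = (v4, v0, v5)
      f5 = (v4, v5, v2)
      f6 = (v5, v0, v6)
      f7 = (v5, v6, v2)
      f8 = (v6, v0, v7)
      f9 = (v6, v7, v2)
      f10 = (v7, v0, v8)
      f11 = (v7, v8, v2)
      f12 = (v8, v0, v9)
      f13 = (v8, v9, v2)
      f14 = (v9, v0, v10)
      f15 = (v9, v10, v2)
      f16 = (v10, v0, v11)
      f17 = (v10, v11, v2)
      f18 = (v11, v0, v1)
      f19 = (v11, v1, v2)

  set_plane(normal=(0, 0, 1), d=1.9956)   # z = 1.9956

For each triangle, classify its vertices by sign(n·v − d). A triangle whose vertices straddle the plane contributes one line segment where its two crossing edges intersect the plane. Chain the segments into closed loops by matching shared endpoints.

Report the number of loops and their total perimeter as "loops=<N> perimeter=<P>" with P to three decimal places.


loops=1 perimeter=3.312

Straddling triangles (10 of 20):
  (v1,v3,v2) [--+] → (0.433496, 0.31497, 1.9956)–(0.535846, 0, 1.9956)  len=0.3312
  (v3,v4,v2) [--+] → (0.165573, 0.509626, 1.9956)–(0.433496, 0.31497, 1.9956)  len=0.3312
  (v4,v5,v2) [--+] → (-0.165573, 0.509626, 1.9956)–(0.165573, 0.509626, 1.9956)  len=0.3311
  (v5,v6,v2) [--+] → (-0.433496, 0.31497, 1.9956)–(-0.165573, 0.509626, 1.9956)  len=0.3312
  (v6,v7,v2) [--+] → (-0.535846, 0, 1.9956)–(-0.433496, 0.31497, 1.9956)  len=0.3312
  (v7,v8,v2) [--+] → (-0.433496, -0.31497, 1.9956)–(-0.535846, 0, 1.9956)  len=0.3312
  (v8,v9,v2) [--+] → (-0.165573, -0.509626, 1.9956)–(-0.433496, -0.31497, 1.9956)  len=0.3312
  (v9,v10,v2) [--+] → (0.165573, -0.509626, 1.9956)–(-0.165573, -0.509626, 1.9956)  len=0.3311
  (v10,v11,v2) [--+] → (0.433496, -0.31497, 1.9956)–(0.165573, -0.509626, 1.9956)  len=0.3312
  (v11,v1,v2) [--+] → (0.535846, 0, 1.9956)–(0.433496, -0.31497, 1.9956)  len=0.3312

Chained into 1 loop(s):
  loop 1: 10 segments, perimeter = 3.3117
Total perimeter = 3.312


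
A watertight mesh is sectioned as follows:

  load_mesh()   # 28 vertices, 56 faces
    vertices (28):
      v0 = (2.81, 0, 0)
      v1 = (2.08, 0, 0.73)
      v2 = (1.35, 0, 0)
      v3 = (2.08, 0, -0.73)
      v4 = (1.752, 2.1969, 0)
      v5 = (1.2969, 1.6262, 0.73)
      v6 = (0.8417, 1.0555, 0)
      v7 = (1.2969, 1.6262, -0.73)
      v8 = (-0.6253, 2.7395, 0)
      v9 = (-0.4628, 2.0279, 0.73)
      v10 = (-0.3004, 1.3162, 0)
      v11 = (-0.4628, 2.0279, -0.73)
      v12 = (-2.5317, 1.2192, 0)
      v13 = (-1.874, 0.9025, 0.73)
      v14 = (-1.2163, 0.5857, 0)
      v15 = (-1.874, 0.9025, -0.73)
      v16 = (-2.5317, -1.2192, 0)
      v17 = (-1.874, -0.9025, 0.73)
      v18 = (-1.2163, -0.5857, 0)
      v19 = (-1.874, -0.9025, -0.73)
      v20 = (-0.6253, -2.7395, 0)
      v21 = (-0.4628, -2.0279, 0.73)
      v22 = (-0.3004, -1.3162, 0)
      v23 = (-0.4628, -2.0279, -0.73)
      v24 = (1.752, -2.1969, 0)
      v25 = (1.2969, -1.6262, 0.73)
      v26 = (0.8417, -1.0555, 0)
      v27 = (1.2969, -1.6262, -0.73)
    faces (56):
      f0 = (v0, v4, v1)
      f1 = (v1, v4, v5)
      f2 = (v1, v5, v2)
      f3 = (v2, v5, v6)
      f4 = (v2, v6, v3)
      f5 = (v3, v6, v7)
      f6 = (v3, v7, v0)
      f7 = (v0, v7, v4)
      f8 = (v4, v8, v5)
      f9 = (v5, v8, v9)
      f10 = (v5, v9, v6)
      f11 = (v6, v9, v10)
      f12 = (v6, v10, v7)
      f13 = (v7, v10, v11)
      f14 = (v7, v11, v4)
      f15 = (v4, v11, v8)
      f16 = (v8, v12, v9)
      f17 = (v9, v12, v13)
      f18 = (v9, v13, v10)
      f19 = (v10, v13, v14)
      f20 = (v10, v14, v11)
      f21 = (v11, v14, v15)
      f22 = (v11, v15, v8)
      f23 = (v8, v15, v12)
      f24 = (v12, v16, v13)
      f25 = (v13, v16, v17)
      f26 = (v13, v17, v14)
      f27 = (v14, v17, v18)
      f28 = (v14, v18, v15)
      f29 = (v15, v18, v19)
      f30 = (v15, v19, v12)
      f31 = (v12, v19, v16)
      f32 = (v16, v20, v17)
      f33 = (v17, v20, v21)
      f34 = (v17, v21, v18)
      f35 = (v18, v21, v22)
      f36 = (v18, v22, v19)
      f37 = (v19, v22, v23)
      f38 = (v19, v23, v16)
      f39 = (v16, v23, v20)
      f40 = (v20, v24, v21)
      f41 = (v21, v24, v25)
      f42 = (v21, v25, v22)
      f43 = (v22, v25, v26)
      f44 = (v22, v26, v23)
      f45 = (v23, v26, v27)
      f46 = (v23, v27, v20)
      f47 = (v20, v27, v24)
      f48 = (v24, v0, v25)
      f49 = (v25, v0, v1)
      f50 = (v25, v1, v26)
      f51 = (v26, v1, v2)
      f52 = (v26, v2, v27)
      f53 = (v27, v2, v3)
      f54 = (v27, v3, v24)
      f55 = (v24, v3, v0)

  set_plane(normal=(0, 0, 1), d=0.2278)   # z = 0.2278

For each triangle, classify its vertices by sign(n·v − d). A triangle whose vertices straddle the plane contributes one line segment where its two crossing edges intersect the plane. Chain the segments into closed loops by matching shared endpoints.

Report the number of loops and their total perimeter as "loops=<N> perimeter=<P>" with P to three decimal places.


loops=2 perimeter=25.269

Straddling triangles (28 of 56):
  (v0,v4,v1) [--+] → (1.85435, 1.51135, 0.2278)–(2.5822, 0, 0.2278)  len=1.6775
  (v1,v4,v5) [+-+] → (1.85435, 1.51135, 0.2278)–(1.60998, 2.01881, 0.2278)  len=0.5632
  (v1,v5,v2) [++-] → (1.33343, 0.507464, 0.2278)–(1.5778, 0, 0.2278)  len=0.5632
  (v2,v5,v6) [-+-] → (1.33343, 0.507464, 0.2278)–(0.983747, 1.23359, 0.2278)  len=0.8059
  (v4,v8,v5) [--+] → (-0.0254683, 2.39209, 0.2278)–(1.60998, 2.01881, 0.2278)  len=1.6775
  (v5,v8,v9) [+-+] → (-0.0254683, 2.39209, 0.2278)–(-0.574591, 2.51744, 0.2278)  len=0.5632
  (v5,v9,v6) [++-] → (0.434625, 1.35894, 0.2278)–(0.983747, 1.23359, 0.2278)  len=0.5632
  (v6,v9,v10) [-+-] → (0.434625, 1.35894, 0.2278)–(-0.351078, 1.53829, 0.2278)  len=0.8059
  (v8,v12,v9) [--+] → (-1.88609, 1.47156, 0.2278)–(-0.574591, 2.51744, 0.2278)  len=1.6775
  (v9,v12,v13) [+-+] → (-1.88609, 1.47156, 0.2278)–(-2.32646, 1.12037, 0.2278)  len=0.5633
  (v9,v13,v10) [++-] → (-0.791449, 1.1871, 0.2278)–(-0.351078, 1.53829, 0.2278)  len=0.5633
  (v10,v13,v14) [-+-] → (-0.791449, 1.1871, 0.2278)–(-1.42154, 0.684559, 0.2278)  len=0.8060
  (v12,v16,v13) [--+] → (-2.32646, -0.557113, 0.2278)–(-2.32646, 1.12037, 0.2278)  len=1.6775
  (v13,v16,v17) [+-+] → (-2.32646, -0.557113, 0.2278)–(-2.32646, -1.12037, 0.2278)  len=0.5633
  (v13,v17,v14) [++-] → (-1.42154, 0.1213, 0.2278)–(-1.42154, 0.684559, 0.2278)  len=0.5633
  (v14,v17,v18) [-+-] → (-1.42154, 0.1213, 0.2278)–(-1.42154, -0.684559, 0.2278)  len=0.8059
  (v16,v20,v17) [--+] → (-1.01496, -2.16626, 0.2278)–(-2.32646, -1.12037, 0.2278)  len=1.6775
  (v17,v20,v21) [+-+] → (-1.01496, -2.16626, 0.2278)–(-0.574591, -2.51744, 0.2278)  len=0.5633
  (v17,v21,v18) [++-] → (-0.981167, -1.03575, 0.2278)–(-1.42154, -0.684559, 0.2278)  len=0.5633
  (v18,v21,v22) [-+-] → (-0.981167, -1.03575, 0.2278)–(-0.351078, -1.53829, 0.2278)  len=0.8060
  (v20,v24,v21) [--+] → (1.06086, -2.14416, 0.2278)–(-0.574591, -2.51744, 0.2278)  len=1.6775
  (v21,v24,v25) [+-+] → (1.06086, -2.14416, 0.2278)–(1.60998, -2.01881, 0.2278)  len=0.5632
  (v21,v25,v22) [++-] → (0.198045, -1.41294, 0.2278)–(-0.351078, -1.53829, 0.2278)  len=0.5632
  (v22,v25,v26) [-+-] → (0.198045, -1.41294, 0.2278)–(0.983747, -1.23359, 0.2278)  len=0.8059
  (v24,v0,v25) [--+] → (2.33783, -0.507464, 0.2278)–(1.60998, -2.01881, 0.2278)  len=1.6775
  (v25,v0,v1) [+-+] → (2.33783, -0.507464, 0.2278)–(2.5822, 0, 0.2278)  len=0.5632
  (v25,v1,v26) [++-] → (1.22812, -0.726126, 0.2278)–(0.983747, -1.23359, 0.2278)  len=0.5632
  (v26,v1,v2) [-+-] → (1.22812, -0.726126, 0.2278)–(1.5778, 0, 0.2278)  len=0.8059

Chained into 2 loop(s):
  loop 1: 14 segments, perimeter = 15.6851
  loop 2: 14 segments, perimeter = 9.5842
Total perimeter = 25.269


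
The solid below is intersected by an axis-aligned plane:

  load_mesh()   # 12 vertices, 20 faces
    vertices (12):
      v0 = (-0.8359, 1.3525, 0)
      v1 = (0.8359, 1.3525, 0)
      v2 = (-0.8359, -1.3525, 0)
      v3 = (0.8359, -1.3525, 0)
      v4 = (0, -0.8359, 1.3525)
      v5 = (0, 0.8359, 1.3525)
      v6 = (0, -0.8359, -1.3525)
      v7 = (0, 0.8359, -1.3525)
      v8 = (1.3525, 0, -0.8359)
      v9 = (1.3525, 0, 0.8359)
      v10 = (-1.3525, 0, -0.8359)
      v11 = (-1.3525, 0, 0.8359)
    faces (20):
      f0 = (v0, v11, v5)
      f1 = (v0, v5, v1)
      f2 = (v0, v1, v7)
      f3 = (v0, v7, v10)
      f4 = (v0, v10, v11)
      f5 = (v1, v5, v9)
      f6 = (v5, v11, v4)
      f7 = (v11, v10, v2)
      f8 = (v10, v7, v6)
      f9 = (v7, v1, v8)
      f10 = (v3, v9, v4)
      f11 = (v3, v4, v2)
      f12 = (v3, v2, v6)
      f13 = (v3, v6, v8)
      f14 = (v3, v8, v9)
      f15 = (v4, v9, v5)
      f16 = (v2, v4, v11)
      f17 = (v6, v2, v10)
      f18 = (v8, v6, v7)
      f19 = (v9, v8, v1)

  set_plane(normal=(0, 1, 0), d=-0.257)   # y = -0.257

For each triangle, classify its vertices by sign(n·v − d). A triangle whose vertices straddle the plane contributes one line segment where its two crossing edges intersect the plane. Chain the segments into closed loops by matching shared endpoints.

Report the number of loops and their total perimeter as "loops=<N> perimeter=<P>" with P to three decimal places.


Straddling triangles (10 of 20):
  (v5,v11,v4) [++-] → (-0.93667, -0.257, 0.99473)–(0, -0.257, 1.3525)  len=1.0027
  (v11,v10,v2) [++-] → (-1.25434, -0.257, -0.677064)–(-1.25434, -0.257, 0.677064)  len=1.3541
  (v10,v7,v6) [++-] → (0, -0.257, -1.3525)–(-0.93667, -0.257, -0.99473)  len=1.0027
  (v3,v9,v4) [-+-] → (1.25434, -0.257, 0.677064)–(0.93667, -0.257, 0.99473)  len=0.4492
  (v3,v6,v8) [--+] → (0.93667, -0.257, -0.99473)–(1.25434, -0.257, -0.677064)  len=0.4492
  (v3,v8,v9) [-++] → (1.25434, -0.257, -0.677064)–(1.25434, -0.257, 0.677064)  len=1.3541
  (v4,v9,v5) [-++] → (0.93667, -0.257, 0.99473)–(0, -0.257, 1.3525)  len=1.0027
  (v2,v4,v11) [--+] → (-0.93667, -0.257, 0.99473)–(-1.25434, -0.257, 0.677064)  len=0.4492
  (v6,v2,v10) [--+] → (-1.25434, -0.257, -0.677064)–(-0.93667, -0.257, -0.99473)  len=0.4492
  (v8,v6,v7) [+-+] → (0.93667, -0.257, -0.99473)–(0, -0.257, -1.3525)  len=1.0027

Chained into 1 loop(s):
  loop 1: 10 segments, perimeter = 8.5159
Total perimeter = 8.516

loops=1 perimeter=8.516


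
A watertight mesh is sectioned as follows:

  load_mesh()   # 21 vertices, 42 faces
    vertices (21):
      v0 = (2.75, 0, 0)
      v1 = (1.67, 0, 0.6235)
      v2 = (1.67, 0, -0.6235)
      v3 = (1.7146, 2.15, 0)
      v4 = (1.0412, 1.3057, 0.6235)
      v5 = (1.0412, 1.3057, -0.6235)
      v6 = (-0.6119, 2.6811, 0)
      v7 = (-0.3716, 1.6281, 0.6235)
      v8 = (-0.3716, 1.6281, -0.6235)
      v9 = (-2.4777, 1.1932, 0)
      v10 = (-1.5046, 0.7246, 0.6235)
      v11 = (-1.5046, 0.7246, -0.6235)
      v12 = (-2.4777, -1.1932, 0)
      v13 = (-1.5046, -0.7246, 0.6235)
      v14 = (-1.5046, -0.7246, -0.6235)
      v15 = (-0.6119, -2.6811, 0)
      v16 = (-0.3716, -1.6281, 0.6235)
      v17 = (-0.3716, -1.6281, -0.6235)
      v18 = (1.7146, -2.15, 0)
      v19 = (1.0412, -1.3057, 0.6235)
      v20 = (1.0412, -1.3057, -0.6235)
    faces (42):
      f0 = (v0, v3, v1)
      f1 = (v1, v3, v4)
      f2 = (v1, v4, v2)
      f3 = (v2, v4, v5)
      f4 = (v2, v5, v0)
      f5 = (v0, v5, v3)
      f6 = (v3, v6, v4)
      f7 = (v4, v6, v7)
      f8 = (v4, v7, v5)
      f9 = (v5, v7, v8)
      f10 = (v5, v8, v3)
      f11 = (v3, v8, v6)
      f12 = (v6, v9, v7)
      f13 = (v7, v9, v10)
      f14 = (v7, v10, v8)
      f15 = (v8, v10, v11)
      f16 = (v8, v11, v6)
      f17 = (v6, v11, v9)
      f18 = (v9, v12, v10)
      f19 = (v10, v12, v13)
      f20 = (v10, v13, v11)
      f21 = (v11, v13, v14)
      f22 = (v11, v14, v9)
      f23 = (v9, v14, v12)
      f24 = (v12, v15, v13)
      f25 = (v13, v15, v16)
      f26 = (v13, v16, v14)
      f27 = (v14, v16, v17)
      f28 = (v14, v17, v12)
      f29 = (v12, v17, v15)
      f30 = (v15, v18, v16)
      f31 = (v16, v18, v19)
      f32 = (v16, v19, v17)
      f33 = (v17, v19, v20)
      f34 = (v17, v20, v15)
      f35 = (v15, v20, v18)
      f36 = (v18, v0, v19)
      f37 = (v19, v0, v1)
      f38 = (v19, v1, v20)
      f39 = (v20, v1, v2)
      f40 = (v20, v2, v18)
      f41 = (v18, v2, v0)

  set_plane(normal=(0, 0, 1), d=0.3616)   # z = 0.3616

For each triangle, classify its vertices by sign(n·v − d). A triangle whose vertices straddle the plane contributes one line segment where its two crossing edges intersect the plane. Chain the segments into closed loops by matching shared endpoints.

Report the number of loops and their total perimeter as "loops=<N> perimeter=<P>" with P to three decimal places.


Straddling triangles (28 of 42):
  (v0,v3,v1) [--+] → (1.68873, 0.903103, 0.3616)–(2.12365, 0, 0.3616)  len=1.0024
  (v1,v3,v4) [+-+] → (1.68873, 0.903103, 0.3616)–(1.32406, 1.66035, 0.3616)  len=0.8405
  (v1,v4,v2) [++-] → (1.17326, 1.03147, 0.3616)–(1.67, 0, 0.3616)  len=1.1448
  (v2,v4,v5) [-+-] → (1.17326, 1.03147, 0.3616)–(1.0412, 1.3057, 0.3616)  len=0.3044
  (v3,v6,v4) [--+] → (0.346818, 1.88343, 0.3616)–(1.32406, 1.66035, 0.3616)  len=1.0024
  (v4,v6,v7) [+-+] → (0.346818, 1.88343, 0.3616)–(-0.472538, 2.07041, 0.3616)  len=0.8404
  (v4,v7,v5) [++-] → (-0.074878, 1.56039, 0.3616)–(1.0412, 1.3057, 0.3616)  len=1.1448
  (v5,v7,v8) [-+-] → (-0.074878, 1.56039, 0.3616)–(-0.3716, 1.6281, 0.3616)  len=0.3043
  (v6,v9,v7) [--+] → (-1.25626, 1.44542, 0.3616)–(-0.472538, 2.07041, 0.3616)  len=1.0024
  (v7,v9,v10) [+-+] → (-1.25626, 1.44542, 0.3616)–(-1.91335, 0.921435, 0.3616)  len=0.8404
  (v7,v10,v8) [++-] → (-1.26664, 0.914357, 0.3616)–(-0.3716, 1.6281, 0.3616)  len=1.1448
  (v8,v10,v11) [-+-] → (-1.26664, 0.914357, 0.3616)–(-1.5046, 0.7246, 0.3616)  len=0.3044
  (v9,v12,v10) [--+] → (-1.91335, -0.0809683, 0.3616)–(-1.91335, 0.921435, 0.3616)  len=1.0024
  (v10,v12,v13) [+-+] → (-1.91335, -0.0809683, 0.3616)–(-1.91335, -0.921435, 0.3616)  len=0.8405
  (v10,v13,v11) [++-] → (-1.5046, -0.420233, 0.3616)–(-1.5046, 0.7246, 0.3616)  len=1.1448
  (v11,v13,v14) [-+-] → (-1.5046, -0.420233, 0.3616)–(-1.5046, -0.7246, 0.3616)  len=0.3044
  (v12,v15,v13) [--+] → (-1.12962, -1.54642, 0.3616)–(-1.91335, -0.921435, 0.3616)  len=1.0024
  (v13,v15,v16) [+-+] → (-1.12962, -1.54642, 0.3616)–(-0.472538, -2.07041, 0.3616)  len=0.8404
  (v13,v16,v14) [++-] → (-0.609557, -1.43834, 0.3616)–(-1.5046, -0.7246, 0.3616)  len=1.1448
  (v14,v16,v17) [-+-] → (-0.609557, -1.43834, 0.3616)–(-0.3716, -1.6281, 0.3616)  len=0.3044
  (v15,v18,v16) [--+] → (0.504704, -1.84732, 0.3616)–(-0.472538, -2.07041, 0.3616)  len=1.0024
  (v16,v18,v19) [+-+] → (0.504704, -1.84732, 0.3616)–(1.32406, -1.66035, 0.3616)  len=0.8404
  (v16,v19,v17) [++-] → (0.744478, -1.37341, 0.3616)–(-0.3716, -1.6281, 0.3616)  len=1.1448
  (v17,v19,v20) [-+-] → (0.744478, -1.37341, 0.3616)–(1.0412, -1.3057, 0.3616)  len=0.3043
  (v18,v0,v19) [--+] → (1.75898, -0.757243, 0.3616)–(1.32406, -1.66035, 0.3616)  len=1.0024
  (v19,v0,v1) [+-+] → (1.75898, -0.757243, 0.3616)–(2.12365, 0, 0.3616)  len=0.8405
  (v19,v1,v20) [++-] → (1.53794, -0.274228, 0.3616)–(1.0412, -1.3057, 0.3616)  len=1.1448
  (v20,v1,v2) [-+-] → (1.53794, -0.274228, 0.3616)–(1.67, 0, 0.3616)  len=0.3044

Chained into 2 loop(s):
  loop 1: 14 segments, perimeter = 12.8999
  loop 2: 14 segments, perimeter = 10.1442
Total perimeter = 23.044

loops=2 perimeter=23.044
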